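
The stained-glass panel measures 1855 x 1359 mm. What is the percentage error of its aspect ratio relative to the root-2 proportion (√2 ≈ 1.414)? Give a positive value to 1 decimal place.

3.5%

Ratio = 1855 / 1359 ≈ 1.3650.
Ideal root-2 ≈ 1.4142. |1.3650 − 1.4142| / 1.4142 ≈ 3.48% → 3.5%.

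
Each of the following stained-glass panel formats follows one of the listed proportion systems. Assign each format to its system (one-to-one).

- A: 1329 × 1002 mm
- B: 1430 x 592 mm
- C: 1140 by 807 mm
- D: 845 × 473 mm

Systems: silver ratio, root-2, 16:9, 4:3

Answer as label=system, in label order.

Ratios: A ≈ 1.326; B ≈ 2.416; C ≈ 1.413; D ≈ 1.786.
Targets: silver ratio ≈ 2.414; root-2 ≈ 1.414; 16:9 ≈ 1.778; 4:3 ≈ 1.333.

A=4:3, B=silver ratio, C=root-2, D=16:9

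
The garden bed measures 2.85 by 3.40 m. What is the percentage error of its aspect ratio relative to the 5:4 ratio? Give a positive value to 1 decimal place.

4.6%

Ratio = 3.40 / 2.85 ≈ 1.1930.
Ideal 5:4 = 1.2500. |1.1930 − 1.2500| / 1.2500 ≈ 4.56% → 4.6%.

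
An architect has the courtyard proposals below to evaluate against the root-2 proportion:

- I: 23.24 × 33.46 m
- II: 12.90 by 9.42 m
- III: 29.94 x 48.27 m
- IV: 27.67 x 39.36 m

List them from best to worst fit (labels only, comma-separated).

Ratios: I = 33.46 / 23.24 ≈ 1.440; II = 12.90 / 9.42 ≈ 1.369; III = 48.27 / 29.94 ≈ 1.612; IV = 39.36 / 27.67 ≈ 1.422.
|Δ from 1.414|: I 0.026; II 0.045; III 0.198; IV 0.008.

IV, I, II, III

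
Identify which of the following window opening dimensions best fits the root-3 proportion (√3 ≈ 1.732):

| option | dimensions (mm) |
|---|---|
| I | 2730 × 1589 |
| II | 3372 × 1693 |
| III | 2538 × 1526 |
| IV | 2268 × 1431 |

Target root-3 ≈ 1.732.
I: 1.718 (Δ0.014)  II: 1.992 (Δ0.260)  III: 1.663 (Δ0.069)  IV: 1.585 (Δ0.147)

I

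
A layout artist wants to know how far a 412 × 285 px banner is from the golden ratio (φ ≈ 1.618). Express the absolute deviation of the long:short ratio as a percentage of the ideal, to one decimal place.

Ratio = 412 / 285 ≈ 1.4456.
Ideal golden ratio ≈ 1.6180. |1.4456 − 1.6180| / 1.6180 ≈ 10.66% → 10.7%.

10.7%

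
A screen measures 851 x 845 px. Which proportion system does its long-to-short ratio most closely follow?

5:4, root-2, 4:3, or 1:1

1:1

Ratio = 851 / 845 ≈ 1.007.
Distances: 5:4 1.250 (Δ 0.243); root-2 1.414 (Δ 0.407); 4:3 1.333 (Δ 0.326); 1:1 1.000 (Δ 0.007).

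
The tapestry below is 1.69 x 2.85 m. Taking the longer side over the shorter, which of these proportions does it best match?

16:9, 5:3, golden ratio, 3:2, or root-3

Ratio = 2.85 / 1.69 ≈ 1.686.
Distances: 16:9 1.778 (Δ 0.092); 5:3 1.667 (Δ 0.019); golden ratio 1.618 (Δ 0.068); 3:2 1.500 (Δ 0.186); root-3 1.732 (Δ 0.046).

5:3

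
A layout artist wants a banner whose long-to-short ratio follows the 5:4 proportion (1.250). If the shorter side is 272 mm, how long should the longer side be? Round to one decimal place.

340.0 mm

5:4 = 1.25000.
Longer side = 272 × 1.25000 ≈ 340.000 → 340.0 mm.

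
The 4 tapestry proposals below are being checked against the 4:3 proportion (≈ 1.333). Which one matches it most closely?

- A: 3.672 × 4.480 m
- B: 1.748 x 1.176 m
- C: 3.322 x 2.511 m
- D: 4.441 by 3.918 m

C

Ratios (long/short): A ≈ 1.220; B ≈ 1.486; C ≈ 1.323; D ≈ 1.133.
4:3 ≈ 1.333; option C is nearest (Δ 0.010).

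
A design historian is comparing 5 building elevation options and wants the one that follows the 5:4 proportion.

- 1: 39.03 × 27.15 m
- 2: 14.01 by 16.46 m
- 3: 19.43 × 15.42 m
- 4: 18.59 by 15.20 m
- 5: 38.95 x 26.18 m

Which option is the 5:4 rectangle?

Ratios (long/short): 1 ≈ 1.438; 2 ≈ 1.175; 3 ≈ 1.260; 4 ≈ 1.223; 5 ≈ 1.488.
5:4 ≈ 1.250; option 3 is nearest (Δ 0.010).

3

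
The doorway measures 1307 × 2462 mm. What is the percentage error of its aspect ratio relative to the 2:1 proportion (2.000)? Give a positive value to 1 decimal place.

5.8%

Ratio = 2462 / 1307 ≈ 1.8837.
Ideal 2:1 = 2.0000. |1.8837 − 2.0000| / 2.0000 ≈ 5.82% → 5.8%.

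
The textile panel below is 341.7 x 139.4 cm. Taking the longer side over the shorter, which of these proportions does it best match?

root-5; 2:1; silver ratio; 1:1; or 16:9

silver ratio

341.7/139.4 ≈ 2.451. Nearest candidates are silver ratio (2.414, off by 0.037) and root-5 (2.236, off by 0.215).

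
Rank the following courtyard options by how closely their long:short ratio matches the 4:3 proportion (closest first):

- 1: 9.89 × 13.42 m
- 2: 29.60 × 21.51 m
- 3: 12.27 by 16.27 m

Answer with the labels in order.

1: 13.42/9.89 ≈ 1.357 → |1.357 − 1.333| = 0.024
2: 29.60/21.51 ≈ 1.376 → |1.376 − 1.333| = 0.043
3: 16.27/12.27 ≈ 1.326 → |1.326 − 1.333| = 0.007

3, 1, 2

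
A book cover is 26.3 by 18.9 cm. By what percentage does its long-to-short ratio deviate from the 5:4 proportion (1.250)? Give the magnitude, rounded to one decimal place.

11.3%

Ratio = 26.3 / 18.9 ≈ 1.3915.
Ideal 5:4 = 1.2500. |1.3915 − 1.2500| / 1.2500 ≈ 11.32% → 11.3%.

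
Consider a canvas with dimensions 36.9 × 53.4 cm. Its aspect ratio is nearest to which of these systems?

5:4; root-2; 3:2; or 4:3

Ratio = 53.4 / 36.9 ≈ 1.447.
Distances: 5:4 1.250 (Δ 0.197); root-2 1.414 (Δ 0.033); 3:2 1.500 (Δ 0.053); 4:3 1.333 (Δ 0.114).

root-2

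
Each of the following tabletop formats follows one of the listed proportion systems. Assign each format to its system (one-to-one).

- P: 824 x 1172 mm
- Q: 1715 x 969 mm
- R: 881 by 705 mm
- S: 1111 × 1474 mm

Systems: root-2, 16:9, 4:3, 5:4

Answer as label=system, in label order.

P = 1172/824 ≈ 1.422 → root-2 (1.414)
Q = 1715/969 ≈ 1.770 → 16:9 (1.778)
R = 881/705 ≈ 1.250 → 5:4 (1.250)
S = 1474/1111 ≈ 1.327 → 4:3 (1.333)

P=root-2, Q=16:9, R=5:4, S=4:3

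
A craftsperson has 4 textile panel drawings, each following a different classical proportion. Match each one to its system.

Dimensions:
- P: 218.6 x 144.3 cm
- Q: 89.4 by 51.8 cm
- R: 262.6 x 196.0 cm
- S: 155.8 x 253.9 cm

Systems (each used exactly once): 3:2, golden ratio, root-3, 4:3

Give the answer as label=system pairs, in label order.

P=3:2, Q=root-3, R=4:3, S=golden ratio

Ratios: P ≈ 1.515; Q ≈ 1.726; R ≈ 1.340; S ≈ 1.630.
Targets: 3:2 ≈ 1.500; golden ratio ≈ 1.618; root-3 ≈ 1.732; 4:3 ≈ 1.333.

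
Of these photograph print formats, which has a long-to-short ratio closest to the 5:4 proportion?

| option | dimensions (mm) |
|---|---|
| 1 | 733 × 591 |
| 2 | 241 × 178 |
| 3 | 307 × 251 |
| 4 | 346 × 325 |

1

Target 5:4 ≈ 1.250.
1: 1.240 (Δ0.010)  2: 1.354 (Δ0.104)  3: 1.223 (Δ0.027)  4: 1.065 (Δ0.185)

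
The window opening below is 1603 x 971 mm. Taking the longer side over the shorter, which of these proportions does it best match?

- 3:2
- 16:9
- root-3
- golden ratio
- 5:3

1603/971 ≈ 1.651. Nearest candidates are 5:3 (1.667, off by 0.016) and golden ratio (1.618, off by 0.033).

5:3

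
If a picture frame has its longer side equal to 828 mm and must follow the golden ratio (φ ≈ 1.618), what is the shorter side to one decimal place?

golden ratio ≈ 1.61803.
Shorter side = 828 ÷ 1.61803 ≈ 511.733 → 511.7 mm.

511.7 mm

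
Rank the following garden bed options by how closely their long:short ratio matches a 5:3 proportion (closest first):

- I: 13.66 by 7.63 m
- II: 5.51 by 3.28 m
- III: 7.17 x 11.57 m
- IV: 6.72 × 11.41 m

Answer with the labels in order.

Ratios: I = 13.66 / 7.63 ≈ 1.790; II = 5.51 / 3.28 ≈ 1.680; III = 11.57 / 7.17 ≈ 1.614; IV = 11.41 / 6.72 ≈ 1.698.
|Δ from 1.667|: I 0.123; II 0.013; III 0.053; IV 0.031.

II, IV, III, I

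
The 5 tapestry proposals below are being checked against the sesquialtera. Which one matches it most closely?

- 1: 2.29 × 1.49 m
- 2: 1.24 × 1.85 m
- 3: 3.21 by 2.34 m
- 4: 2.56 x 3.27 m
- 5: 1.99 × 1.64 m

2

Target 3:2 ≈ 1.500.
1: 1.537 (Δ0.037)  2: 1.492 (Δ0.008)  3: 1.372 (Δ0.128)  4: 1.277 (Δ0.223)  5: 1.213 (Δ0.287)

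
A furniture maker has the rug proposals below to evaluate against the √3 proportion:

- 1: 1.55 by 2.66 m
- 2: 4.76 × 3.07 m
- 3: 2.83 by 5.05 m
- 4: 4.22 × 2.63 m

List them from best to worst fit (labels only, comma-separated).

1: 2.66/1.55 ≈ 1.716 → |1.716 − 1.732| = 0.016
2: 4.76/3.07 ≈ 1.550 → |1.550 − 1.732| = 0.182
3: 5.05/2.83 ≈ 1.784 → |1.784 − 1.732| = 0.052
4: 4.22/2.63 ≈ 1.605 → |1.605 − 1.732| = 0.127

1, 3, 4, 2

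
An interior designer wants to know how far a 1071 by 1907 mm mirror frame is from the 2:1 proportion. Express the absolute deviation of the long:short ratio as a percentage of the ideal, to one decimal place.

Ratio = 1907 / 1071 ≈ 1.7806.
Ideal 2:1 = 2.0000. |1.7806 − 2.0000| / 2.0000 ≈ 10.97% → 11.0%.

11.0%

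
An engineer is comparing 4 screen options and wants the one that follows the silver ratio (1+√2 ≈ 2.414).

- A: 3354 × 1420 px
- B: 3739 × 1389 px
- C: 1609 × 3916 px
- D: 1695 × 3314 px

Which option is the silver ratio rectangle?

Target silver ratio ≈ 2.414.
A: 2.362 (Δ0.052)  B: 2.692 (Δ0.278)  C: 2.434 (Δ0.020)  D: 1.955 (Δ0.459)

C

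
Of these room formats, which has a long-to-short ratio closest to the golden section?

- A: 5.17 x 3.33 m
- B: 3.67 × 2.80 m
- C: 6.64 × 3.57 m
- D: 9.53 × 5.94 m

Target golden ratio ≈ 1.618.
A: 1.553 (Δ0.065)  B: 1.311 (Δ0.307)  C: 1.860 (Δ0.242)  D: 1.604 (Δ0.014)

D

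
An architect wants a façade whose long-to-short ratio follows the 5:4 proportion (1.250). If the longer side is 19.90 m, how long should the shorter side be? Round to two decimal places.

15.92 m

5:4 = 1.25000.
Shorter side = 19.90 ÷ 1.25000 ≈ 15.9200 → 15.92 m.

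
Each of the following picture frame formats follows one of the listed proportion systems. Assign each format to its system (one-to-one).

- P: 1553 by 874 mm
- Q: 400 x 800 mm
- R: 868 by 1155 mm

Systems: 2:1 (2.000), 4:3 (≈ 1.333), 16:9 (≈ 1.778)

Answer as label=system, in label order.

P = 1553/874 ≈ 1.777 → 16:9 (1.778)
Q = 800/400 ≈ 2.000 → 2:1 (2.000)
R = 1155/868 ≈ 1.331 → 4:3 (1.333)

P=16:9, Q=2:1, R=4:3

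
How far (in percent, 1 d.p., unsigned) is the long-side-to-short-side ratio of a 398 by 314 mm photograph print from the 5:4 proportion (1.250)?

1.4%

Ratio = 398 / 314 ≈ 1.2675.
Ideal 5:4 = 1.2500. |1.2675 − 1.2500| / 1.2500 ≈ 1.40% → 1.4%.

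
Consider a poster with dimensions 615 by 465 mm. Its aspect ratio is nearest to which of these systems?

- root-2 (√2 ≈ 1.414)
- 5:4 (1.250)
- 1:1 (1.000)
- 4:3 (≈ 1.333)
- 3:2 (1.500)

615/465 ≈ 1.323. Nearest candidates are 4:3 (1.333, off by 0.010) and 5:4 (1.250, off by 0.073).

4:3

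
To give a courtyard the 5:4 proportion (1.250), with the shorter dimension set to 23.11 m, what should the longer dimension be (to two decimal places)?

28.89 m

5:4 = 1.25000.
Longer side = 23.11 × 1.25000 ≈ 28.8875 → 28.89 m.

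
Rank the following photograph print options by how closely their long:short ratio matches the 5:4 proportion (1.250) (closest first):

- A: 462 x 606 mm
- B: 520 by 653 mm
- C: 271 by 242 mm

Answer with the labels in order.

B, A, C

Ratios: A = 606 / 462 ≈ 1.312; B = 653 / 520 ≈ 1.256; C = 271 / 242 ≈ 1.120.
|Δ from 1.250|: A 0.062; B 0.006; C 0.130.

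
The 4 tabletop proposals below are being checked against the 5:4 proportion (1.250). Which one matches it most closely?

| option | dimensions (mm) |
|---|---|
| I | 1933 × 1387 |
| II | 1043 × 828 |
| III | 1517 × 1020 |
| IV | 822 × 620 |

Ratios (long/short): I ≈ 1.394; II ≈ 1.260; III ≈ 1.487; IV ≈ 1.326.
5:4 ≈ 1.250; option II is nearest (Δ 0.010).

II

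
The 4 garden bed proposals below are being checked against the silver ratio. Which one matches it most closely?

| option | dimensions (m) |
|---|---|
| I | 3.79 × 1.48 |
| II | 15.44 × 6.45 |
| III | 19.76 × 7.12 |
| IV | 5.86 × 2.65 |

II

Ratios (long/short): I ≈ 2.561; II ≈ 2.394; III ≈ 2.775; IV ≈ 2.211.
silver ratio ≈ 2.414; option II is nearest (Δ 0.020).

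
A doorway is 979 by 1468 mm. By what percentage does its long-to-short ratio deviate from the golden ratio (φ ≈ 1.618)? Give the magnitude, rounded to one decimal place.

7.3%

Ratio = 1468 / 979 ≈ 1.4995.
Ideal golden ratio ≈ 1.6180. |1.4995 − 1.6180| / 1.6180 ≈ 7.32% → 7.3%.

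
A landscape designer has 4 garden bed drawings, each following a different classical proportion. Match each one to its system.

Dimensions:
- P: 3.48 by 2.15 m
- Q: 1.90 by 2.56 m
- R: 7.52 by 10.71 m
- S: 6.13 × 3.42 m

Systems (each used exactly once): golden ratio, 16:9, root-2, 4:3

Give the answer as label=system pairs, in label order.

Ratios: P ≈ 1.619; Q ≈ 1.347; R ≈ 1.424; S ≈ 1.792.
Targets: golden ratio ≈ 1.618; 16:9 ≈ 1.778; root-2 ≈ 1.414; 4:3 ≈ 1.333.

P=golden ratio, Q=4:3, R=root-2, S=16:9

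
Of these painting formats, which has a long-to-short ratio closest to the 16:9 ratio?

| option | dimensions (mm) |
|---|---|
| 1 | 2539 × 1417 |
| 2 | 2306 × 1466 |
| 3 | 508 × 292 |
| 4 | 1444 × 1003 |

Ratios (long/short): 1 ≈ 1.792; 2 ≈ 1.573; 3 ≈ 1.740; 4 ≈ 1.440.
16:9 ≈ 1.778; option 1 is nearest (Δ 0.014).

1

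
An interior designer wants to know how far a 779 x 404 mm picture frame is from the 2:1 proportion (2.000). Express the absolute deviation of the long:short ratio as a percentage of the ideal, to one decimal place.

Ratio = 779 / 404 ≈ 1.9282.
Ideal 2:1 = 2.0000. |1.9282 − 2.0000| / 2.0000 ≈ 3.59% → 3.6%.

3.6%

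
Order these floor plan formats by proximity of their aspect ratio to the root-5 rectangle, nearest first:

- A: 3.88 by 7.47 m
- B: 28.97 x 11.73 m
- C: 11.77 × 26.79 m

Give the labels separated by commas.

A: 7.47/3.88 ≈ 1.925 → |1.925 − 2.236| = 0.311
B: 28.97/11.73 ≈ 2.470 → |2.470 − 2.236| = 0.234
C: 26.79/11.77 ≈ 2.276 → |2.276 − 2.236| = 0.040

C, B, A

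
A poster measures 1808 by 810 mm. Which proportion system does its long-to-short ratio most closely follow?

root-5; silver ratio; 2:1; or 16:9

root-5

Ratio = 1808 / 810 ≈ 2.232.
Distances: root-5 2.236 (Δ 0.004); silver ratio 2.414 (Δ 0.182); 2:1 2.000 (Δ 0.232); 16:9 1.778 (Δ 0.454).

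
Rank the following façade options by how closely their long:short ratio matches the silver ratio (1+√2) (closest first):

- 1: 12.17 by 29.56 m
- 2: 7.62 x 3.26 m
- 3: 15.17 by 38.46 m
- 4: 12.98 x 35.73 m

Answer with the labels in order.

1: 29.56/12.17 ≈ 2.429 → |2.429 − 2.414| = 0.015
2: 7.62/3.26 ≈ 2.337 → |2.337 − 2.414| = 0.077
3: 38.46/15.17 ≈ 2.535 → |2.535 − 2.414| = 0.121
4: 35.73/12.98 ≈ 2.753 → |2.753 − 2.414| = 0.339

1, 2, 3, 4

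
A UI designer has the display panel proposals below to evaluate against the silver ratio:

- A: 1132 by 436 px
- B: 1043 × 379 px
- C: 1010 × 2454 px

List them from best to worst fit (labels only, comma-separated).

C, A, B

A: 1132/436 ≈ 2.596 → |2.596 − 2.414| = 0.182
B: 1043/379 ≈ 2.752 → |2.752 − 2.414| = 0.338
C: 2454/1010 ≈ 2.430 → |2.430 − 2.414| = 0.016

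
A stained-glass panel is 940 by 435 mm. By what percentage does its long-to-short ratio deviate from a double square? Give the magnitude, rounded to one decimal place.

8.0%

Ratio = 940 / 435 ≈ 2.1609.
Ideal 2:1 = 2.0000. |2.1609 − 2.0000| / 2.0000 ≈ 8.04% → 8.0%.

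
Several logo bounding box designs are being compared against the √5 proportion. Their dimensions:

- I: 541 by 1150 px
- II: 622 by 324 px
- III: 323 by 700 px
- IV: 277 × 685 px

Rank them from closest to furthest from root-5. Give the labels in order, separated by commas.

III, I, IV, II

Ratios: I = 1150 / 541 ≈ 2.126; II = 622 / 324 ≈ 1.920; III = 700 / 323 ≈ 2.167; IV = 685 / 277 ≈ 2.473.
|Δ from 2.236|: I 0.110; II 0.316; III 0.069; IV 0.237.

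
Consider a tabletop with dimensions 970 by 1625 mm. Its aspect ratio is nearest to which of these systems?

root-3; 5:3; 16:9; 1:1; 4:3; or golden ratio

1625/970 ≈ 1.675. Nearest candidates are 5:3 (1.667, off by 0.008) and root-3 (1.732, off by 0.057).

5:3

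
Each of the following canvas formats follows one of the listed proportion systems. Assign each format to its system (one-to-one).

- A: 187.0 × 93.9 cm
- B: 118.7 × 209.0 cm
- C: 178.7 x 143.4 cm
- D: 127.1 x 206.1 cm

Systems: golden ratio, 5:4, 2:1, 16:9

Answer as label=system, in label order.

A=2:1, B=16:9, C=5:4, D=golden ratio

A = 187.0/93.9 ≈ 1.991 → 2:1 (2.000)
B = 209.0/118.7 ≈ 1.761 → 16:9 (1.778)
C = 178.7/143.4 ≈ 1.246 → 5:4 (1.250)
D = 206.1/127.1 ≈ 1.622 → golden ratio (1.618)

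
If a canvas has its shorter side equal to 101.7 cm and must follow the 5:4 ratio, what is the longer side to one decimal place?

127.1 cm

5:4 = 1.25000.
Longer side = 101.7 × 1.25000 ≈ 127.125 → 127.1 cm.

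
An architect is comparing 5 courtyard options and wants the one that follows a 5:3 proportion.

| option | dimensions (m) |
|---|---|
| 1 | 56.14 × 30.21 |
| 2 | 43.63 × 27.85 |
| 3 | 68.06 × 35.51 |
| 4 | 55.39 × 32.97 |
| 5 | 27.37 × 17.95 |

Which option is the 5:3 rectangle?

Target 5:3 ≈ 1.667.
1: 1.858 (Δ0.191)  2: 1.567 (Δ0.100)  3: 1.917 (Δ0.250)  4: 1.680 (Δ0.013)  5: 1.525 (Δ0.142)

4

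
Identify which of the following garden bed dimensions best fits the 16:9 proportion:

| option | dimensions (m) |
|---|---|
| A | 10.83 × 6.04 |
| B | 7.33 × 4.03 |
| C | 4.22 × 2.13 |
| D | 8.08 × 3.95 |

Target 16:9 ≈ 1.778.
A: 1.793 (Δ0.015)  B: 1.819 (Δ0.041)  C: 1.981 (Δ0.203)  D: 2.046 (Δ0.268)

A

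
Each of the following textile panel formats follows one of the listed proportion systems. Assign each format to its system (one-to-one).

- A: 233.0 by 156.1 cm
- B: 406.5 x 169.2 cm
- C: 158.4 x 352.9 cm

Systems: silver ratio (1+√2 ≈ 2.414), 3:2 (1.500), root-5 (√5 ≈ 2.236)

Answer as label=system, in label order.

A=3:2, B=silver ratio, C=root-5

Ratios: A ≈ 1.493; B ≈ 2.402; C ≈ 2.228.
Targets: silver ratio ≈ 2.414; 3:2 ≈ 1.500; root-5 ≈ 2.236.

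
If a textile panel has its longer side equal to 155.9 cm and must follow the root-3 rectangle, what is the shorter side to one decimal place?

root-3 ≈ 1.73205.
Shorter side = 155.9 ÷ 1.73205 ≈ 90.009 → 90.0 cm.

90.0 cm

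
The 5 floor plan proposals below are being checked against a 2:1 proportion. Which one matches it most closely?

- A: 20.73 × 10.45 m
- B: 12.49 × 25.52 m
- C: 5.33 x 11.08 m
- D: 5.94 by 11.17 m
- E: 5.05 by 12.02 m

A

Target 2:1 ≈ 2.000.
A: 1.984 (Δ0.016)  B: 2.043 (Δ0.043)  C: 2.079 (Δ0.079)  D: 1.880 (Δ0.120)  E: 2.380 (Δ0.380)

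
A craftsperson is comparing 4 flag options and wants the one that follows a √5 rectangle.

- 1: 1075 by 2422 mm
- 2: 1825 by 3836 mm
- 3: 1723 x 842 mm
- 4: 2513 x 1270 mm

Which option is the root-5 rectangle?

1

Ratios (long/short): 1 ≈ 2.253; 2 ≈ 2.102; 3 ≈ 2.046; 4 ≈ 1.979.
root-5 ≈ 2.236; option 1 is nearest (Δ 0.017).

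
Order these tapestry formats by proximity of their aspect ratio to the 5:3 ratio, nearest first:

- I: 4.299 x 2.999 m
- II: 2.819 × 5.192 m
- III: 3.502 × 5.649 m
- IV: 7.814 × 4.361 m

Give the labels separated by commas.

III, IV, II, I

Ratios: I = 4.299 / 2.999 ≈ 1.433; II = 5.192 / 2.819 ≈ 1.842; III = 5.649 / 3.502 ≈ 1.613; IV = 7.814 / 4.361 ≈ 1.792.
|Δ from 1.667|: I 0.234; II 0.175; III 0.054; IV 0.125.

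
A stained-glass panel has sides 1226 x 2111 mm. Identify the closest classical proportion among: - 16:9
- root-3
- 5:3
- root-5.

root-3

2111/1226 ≈ 1.722. Nearest candidates are root-3 (1.732, off by 0.010) and 5:3 (1.667, off by 0.055).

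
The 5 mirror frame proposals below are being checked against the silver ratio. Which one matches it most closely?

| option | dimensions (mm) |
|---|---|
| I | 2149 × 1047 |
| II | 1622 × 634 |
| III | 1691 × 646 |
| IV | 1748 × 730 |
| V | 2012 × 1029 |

IV

Ratios (long/short): I ≈ 2.053; II ≈ 2.558; III ≈ 2.618; IV ≈ 2.395; V ≈ 1.955.
silver ratio ≈ 2.414; option IV is nearest (Δ 0.019).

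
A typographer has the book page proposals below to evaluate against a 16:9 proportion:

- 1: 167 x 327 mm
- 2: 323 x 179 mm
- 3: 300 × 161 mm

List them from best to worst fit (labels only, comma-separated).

1: 327/167 ≈ 1.958 → |1.958 − 1.778| = 0.180
2: 323/179 ≈ 1.804 → |1.804 − 1.778| = 0.026
3: 300/161 ≈ 1.863 → |1.863 − 1.778| = 0.085

2, 3, 1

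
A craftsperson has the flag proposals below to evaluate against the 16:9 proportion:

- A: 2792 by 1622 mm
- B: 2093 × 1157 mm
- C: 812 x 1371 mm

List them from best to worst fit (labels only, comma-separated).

B, A, C

Ratios: A = 2792 / 1622 ≈ 1.721; B = 2093 / 1157 ≈ 1.809; C = 1371 / 812 ≈ 1.688.
|Δ from 1.778|: A 0.057; B 0.031; C 0.090.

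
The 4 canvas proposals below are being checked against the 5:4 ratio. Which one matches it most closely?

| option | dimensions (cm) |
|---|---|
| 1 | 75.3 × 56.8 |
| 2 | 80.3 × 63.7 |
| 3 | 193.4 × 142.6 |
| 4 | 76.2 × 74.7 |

2

Target 5:4 ≈ 1.250.
1: 1.326 (Δ0.076)  2: 1.261 (Δ0.011)  3: 1.356 (Δ0.106)  4: 1.020 (Δ0.230)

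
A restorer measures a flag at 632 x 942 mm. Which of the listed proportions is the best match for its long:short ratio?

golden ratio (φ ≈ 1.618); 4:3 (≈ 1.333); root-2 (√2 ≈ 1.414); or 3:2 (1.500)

3:2

942/632 ≈ 1.491. Nearest candidates are 3:2 (1.500, off by 0.009) and root-2 (1.414, off by 0.077).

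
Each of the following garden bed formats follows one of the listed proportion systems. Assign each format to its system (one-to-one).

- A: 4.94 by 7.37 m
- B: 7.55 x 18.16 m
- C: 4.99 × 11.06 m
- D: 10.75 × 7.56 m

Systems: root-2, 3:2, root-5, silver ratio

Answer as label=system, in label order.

A = 7.37/4.94 ≈ 1.492 → 3:2 (1.500)
B = 18.16/7.55 ≈ 2.405 → silver ratio (2.414)
C = 11.06/4.99 ≈ 2.216 → root-5 (2.236)
D = 10.75/7.56 ≈ 1.422 → root-2 (1.414)

A=3:2, B=silver ratio, C=root-5, D=root-2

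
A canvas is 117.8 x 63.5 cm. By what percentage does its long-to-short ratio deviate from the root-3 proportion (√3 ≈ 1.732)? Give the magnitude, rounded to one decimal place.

7.1%

Ratio = 117.8 / 63.5 ≈ 1.8551.
Ideal root-3 ≈ 1.7321. |1.8551 − 1.7321| / 1.7321 ≈ 7.10% → 7.1%.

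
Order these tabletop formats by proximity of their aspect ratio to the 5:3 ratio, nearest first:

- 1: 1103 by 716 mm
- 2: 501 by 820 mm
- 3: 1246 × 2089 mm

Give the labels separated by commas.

Ratios: 1 = 1103 / 716 ≈ 1.541; 2 = 820 / 501 ≈ 1.637; 3 = 2089 / 1246 ≈ 1.677.
|Δ from 1.667|: 1 0.126; 2 0.030; 3 0.010.

3, 2, 1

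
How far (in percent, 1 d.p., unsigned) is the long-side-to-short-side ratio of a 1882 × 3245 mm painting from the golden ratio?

Ratio = 3245 / 1882 ≈ 1.7242.
Ideal golden ratio ≈ 1.6180. |1.7242 − 1.6180| / 1.6180 ≈ 6.56% → 6.6%.

6.6%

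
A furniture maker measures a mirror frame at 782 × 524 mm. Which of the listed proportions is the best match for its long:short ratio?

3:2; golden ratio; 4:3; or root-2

3:2

Ratio = 782 / 524 ≈ 1.492.
Distances: 3:2 1.500 (Δ 0.008); golden ratio 1.618 (Δ 0.126); 4:3 1.333 (Δ 0.159); root-2 1.414 (Δ 0.078).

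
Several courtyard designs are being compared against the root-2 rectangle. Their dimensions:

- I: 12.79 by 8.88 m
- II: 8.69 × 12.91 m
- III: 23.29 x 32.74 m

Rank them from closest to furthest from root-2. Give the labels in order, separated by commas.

I: 12.79/8.88 ≈ 1.440 → |1.440 − 1.414| = 0.026
II: 12.91/8.69 ≈ 1.486 → |1.486 − 1.414| = 0.072
III: 32.74/23.29 ≈ 1.406 → |1.406 − 1.414| = 0.008

III, I, II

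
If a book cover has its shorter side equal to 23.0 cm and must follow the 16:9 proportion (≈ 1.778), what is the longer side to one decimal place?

40.9 cm

16:9 ≈ 1.77778.
Longer side = 23.0 × 1.77778 ≈ 40.889 → 40.9 cm.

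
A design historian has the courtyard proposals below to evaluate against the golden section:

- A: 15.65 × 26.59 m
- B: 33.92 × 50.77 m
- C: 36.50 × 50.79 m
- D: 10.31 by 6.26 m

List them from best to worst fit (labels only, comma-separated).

Ratios: A = 26.59 / 15.65 ≈ 1.699; B = 50.77 / 33.92 ≈ 1.497; C = 50.79 / 36.50 ≈ 1.392; D = 10.31 / 6.26 ≈ 1.647.
|Δ from 1.618|: A 0.081; B 0.121; C 0.226; D 0.029.

D, A, B, C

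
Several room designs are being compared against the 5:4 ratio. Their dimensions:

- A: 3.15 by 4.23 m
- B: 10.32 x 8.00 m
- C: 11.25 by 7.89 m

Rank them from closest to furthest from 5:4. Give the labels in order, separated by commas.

B, A, C

A: 4.23/3.15 ≈ 1.343 → |1.343 − 1.250| = 0.093
B: 10.32/8.00 ≈ 1.290 → |1.290 − 1.250| = 0.040
C: 11.25/7.89 ≈ 1.426 → |1.426 − 1.250| = 0.176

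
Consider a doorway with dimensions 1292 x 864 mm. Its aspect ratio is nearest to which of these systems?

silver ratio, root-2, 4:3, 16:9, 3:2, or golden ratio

3:2

1292/864 ≈ 1.495. Nearest candidates are 3:2 (1.500, off by 0.005) and root-2 (1.414, off by 0.081).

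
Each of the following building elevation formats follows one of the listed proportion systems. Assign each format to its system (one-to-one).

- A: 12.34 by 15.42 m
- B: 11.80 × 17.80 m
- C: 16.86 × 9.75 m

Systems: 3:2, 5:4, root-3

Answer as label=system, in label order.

A=5:4, B=3:2, C=root-3

Ratios: A ≈ 1.250; B ≈ 1.508; C ≈ 1.729.
Targets: 3:2 ≈ 1.500; 5:4 ≈ 1.250; root-3 ≈ 1.732.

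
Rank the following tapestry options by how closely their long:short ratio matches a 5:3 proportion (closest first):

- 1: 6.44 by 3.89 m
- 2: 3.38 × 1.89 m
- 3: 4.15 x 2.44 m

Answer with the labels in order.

Ratios: 1 = 6.44 / 3.89 ≈ 1.656; 2 = 3.38 / 1.89 ≈ 1.788; 3 = 4.15 / 2.44 ≈ 1.701.
|Δ from 1.667|: 1 0.011; 2 0.121; 3 0.034.

1, 3, 2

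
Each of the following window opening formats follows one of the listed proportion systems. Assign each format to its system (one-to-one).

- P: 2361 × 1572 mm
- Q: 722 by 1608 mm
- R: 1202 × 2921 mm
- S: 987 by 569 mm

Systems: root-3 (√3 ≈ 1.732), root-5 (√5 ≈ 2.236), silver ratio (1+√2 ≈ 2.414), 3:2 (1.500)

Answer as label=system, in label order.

P=3:2, Q=root-5, R=silver ratio, S=root-3

Ratios: P ≈ 1.502; Q ≈ 2.227; R ≈ 2.430; S ≈ 1.735.
Targets: root-3 ≈ 1.732; root-5 ≈ 2.236; silver ratio ≈ 2.414; 3:2 ≈ 1.500.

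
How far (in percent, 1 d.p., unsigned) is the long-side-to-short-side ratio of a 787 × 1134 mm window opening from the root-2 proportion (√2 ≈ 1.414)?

1.9%

Ratio = 1134 / 787 ≈ 1.4409.
Ideal root-2 ≈ 1.4142. |1.4409 − 1.4142| / 1.4142 ≈ 1.89% → 1.9%.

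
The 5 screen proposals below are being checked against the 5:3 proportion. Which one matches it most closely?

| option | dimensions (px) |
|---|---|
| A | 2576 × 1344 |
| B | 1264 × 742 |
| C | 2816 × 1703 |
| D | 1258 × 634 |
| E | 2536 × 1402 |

C

Target 5:3 ≈ 1.667.
A: 1.917 (Δ0.250)  B: 1.704 (Δ0.037)  C: 1.654 (Δ0.013)  D: 1.984 (Δ0.317)  E: 1.809 (Δ0.142)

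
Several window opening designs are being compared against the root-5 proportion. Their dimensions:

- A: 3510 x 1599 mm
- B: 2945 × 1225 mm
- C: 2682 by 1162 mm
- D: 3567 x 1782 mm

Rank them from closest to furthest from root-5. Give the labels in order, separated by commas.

A: 3510/1599 ≈ 2.195 → |2.195 − 2.236| = 0.041
B: 2945/1225 ≈ 2.404 → |2.404 − 2.236| = 0.168
C: 2682/1162 ≈ 2.308 → |2.308 − 2.236| = 0.072
D: 3567/1782 ≈ 2.002 → |2.002 − 2.236| = 0.234

A, C, B, D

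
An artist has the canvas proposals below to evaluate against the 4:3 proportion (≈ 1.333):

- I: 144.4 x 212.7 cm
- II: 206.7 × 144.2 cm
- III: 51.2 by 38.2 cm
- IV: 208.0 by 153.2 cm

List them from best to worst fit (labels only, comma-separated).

III, IV, II, I

Ratios: I = 212.7 / 144.4 ≈ 1.473; II = 206.7 / 144.2 ≈ 1.433; III = 51.2 / 38.2 ≈ 1.340; IV = 208.0 / 153.2 ≈ 1.358.
|Δ from 1.333|: I 0.140; II 0.100; III 0.007; IV 0.025.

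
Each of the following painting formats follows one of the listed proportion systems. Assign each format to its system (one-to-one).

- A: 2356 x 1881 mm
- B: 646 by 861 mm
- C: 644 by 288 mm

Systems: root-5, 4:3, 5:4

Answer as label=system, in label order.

A=5:4, B=4:3, C=root-5

A = 2356/1881 ≈ 1.253 → 5:4 (1.250)
B = 861/646 ≈ 1.333 → 4:3 (1.333)
C = 644/288 ≈ 2.236 → root-5 (2.236)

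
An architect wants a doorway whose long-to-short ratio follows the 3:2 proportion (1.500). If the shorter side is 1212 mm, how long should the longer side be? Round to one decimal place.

3:2 = 1.50000.
Longer side = 1212 × 1.50000 ≈ 1818.000 → 1818.0 mm.

1818.0 mm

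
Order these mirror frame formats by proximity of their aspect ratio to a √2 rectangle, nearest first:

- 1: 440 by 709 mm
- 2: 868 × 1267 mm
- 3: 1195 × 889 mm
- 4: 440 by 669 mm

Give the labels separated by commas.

Ratios: 1 = 709 / 440 ≈ 1.611; 2 = 1267 / 868 ≈ 1.460; 3 = 1195 / 889 ≈ 1.344; 4 = 669 / 440 ≈ 1.520.
|Δ from 1.414|: 1 0.197; 2 0.046; 3 0.070; 4 0.106.

2, 3, 4, 1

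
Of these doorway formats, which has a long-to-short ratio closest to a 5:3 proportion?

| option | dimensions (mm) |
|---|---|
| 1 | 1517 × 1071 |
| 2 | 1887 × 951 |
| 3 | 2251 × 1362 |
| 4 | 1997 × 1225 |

Target 5:3 ≈ 1.667.
1: 1.416 (Δ0.251)  2: 1.984 (Δ0.317)  3: 1.653 (Δ0.014)  4: 1.630 (Δ0.037)

3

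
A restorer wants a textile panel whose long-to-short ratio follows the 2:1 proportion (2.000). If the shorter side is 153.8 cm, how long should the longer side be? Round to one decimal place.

2:1 = 2.00000.
Longer side = 153.8 × 2.00000 ≈ 307.600 → 307.6 cm.

307.6 cm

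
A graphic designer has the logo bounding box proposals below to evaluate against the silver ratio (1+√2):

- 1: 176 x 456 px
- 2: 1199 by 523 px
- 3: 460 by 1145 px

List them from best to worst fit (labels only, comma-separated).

Ratios: 1 = 456 / 176 ≈ 2.591; 2 = 1199 / 523 ≈ 2.293; 3 = 1145 / 460 ≈ 2.489.
|Δ from 2.414|: 1 0.177; 2 0.121; 3 0.075.

3, 2, 1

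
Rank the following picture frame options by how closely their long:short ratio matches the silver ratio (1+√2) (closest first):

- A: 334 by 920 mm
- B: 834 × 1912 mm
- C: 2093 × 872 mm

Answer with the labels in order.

A: 920/334 ≈ 2.754 → |2.754 − 2.414| = 0.340
B: 1912/834 ≈ 2.293 → |2.293 − 2.414| = 0.121
C: 2093/872 ≈ 2.400 → |2.400 − 2.414| = 0.014

C, B, A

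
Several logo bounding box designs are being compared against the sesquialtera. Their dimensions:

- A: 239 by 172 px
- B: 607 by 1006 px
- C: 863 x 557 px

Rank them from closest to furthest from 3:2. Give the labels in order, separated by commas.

C, A, B

Ratios: A = 239 / 172 ≈ 1.390; B = 1006 / 607 ≈ 1.657; C = 863 / 557 ≈ 1.549.
|Δ from 1.500|: A 0.110; B 0.157; C 0.049.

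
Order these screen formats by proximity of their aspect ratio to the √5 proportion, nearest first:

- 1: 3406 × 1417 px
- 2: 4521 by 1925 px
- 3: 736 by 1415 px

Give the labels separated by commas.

Ratios: 1 = 3406 / 1417 ≈ 2.404; 2 = 4521 / 1925 ≈ 2.349; 3 = 1415 / 736 ≈ 1.923.
|Δ from 2.236|: 1 0.168; 2 0.113; 3 0.313.

2, 1, 3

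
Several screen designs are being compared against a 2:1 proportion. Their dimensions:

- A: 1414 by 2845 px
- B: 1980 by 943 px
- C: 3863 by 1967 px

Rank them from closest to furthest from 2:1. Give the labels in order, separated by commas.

A: 2845/1414 ≈ 2.012 → |2.012 − 2.000| = 0.012
B: 1980/943 ≈ 2.100 → |2.100 − 2.000| = 0.100
C: 3863/1967 ≈ 1.964 → |1.964 − 2.000| = 0.036

A, C, B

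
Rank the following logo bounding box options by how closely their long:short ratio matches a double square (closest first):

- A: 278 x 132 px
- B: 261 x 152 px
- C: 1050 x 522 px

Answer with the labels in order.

C, A, B

Ratios: A = 278 / 132 ≈ 2.106; B = 261 / 152 ≈ 1.717; C = 1050 / 522 ≈ 2.011.
|Δ from 2.000|: A 0.106; B 0.283; C 0.011.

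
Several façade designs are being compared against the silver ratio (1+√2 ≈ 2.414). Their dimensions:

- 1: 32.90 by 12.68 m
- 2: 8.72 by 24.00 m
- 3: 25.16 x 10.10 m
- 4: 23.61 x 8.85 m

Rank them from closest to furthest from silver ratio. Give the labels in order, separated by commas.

Ratios: 1 = 32.90 / 12.68 ≈ 2.595; 2 = 24.00 / 8.72 ≈ 2.752; 3 = 25.16 / 10.10 ≈ 2.491; 4 = 23.61 / 8.85 ≈ 2.668.
|Δ from 2.414|: 1 0.181; 2 0.338; 3 0.077; 4 0.254.

3, 1, 4, 2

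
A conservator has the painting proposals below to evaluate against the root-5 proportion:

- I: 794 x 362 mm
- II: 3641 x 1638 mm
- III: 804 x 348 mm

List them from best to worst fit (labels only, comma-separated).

Ratios: I = 794 / 362 ≈ 2.193; II = 3641 / 1638 ≈ 2.223; III = 804 / 348 ≈ 2.310.
|Δ from 2.236|: I 0.043; II 0.013; III 0.074.

II, I, III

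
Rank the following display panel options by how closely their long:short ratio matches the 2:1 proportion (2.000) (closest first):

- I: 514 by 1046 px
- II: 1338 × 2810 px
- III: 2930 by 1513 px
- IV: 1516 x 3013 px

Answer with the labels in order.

Ratios: I = 1046 / 514 ≈ 2.035; II = 2810 / 1338 ≈ 2.100; III = 2930 / 1513 ≈ 1.937; IV = 3013 / 1516 ≈ 1.987.
|Δ from 2.000|: I 0.035; II 0.100; III 0.063; IV 0.013.

IV, I, III, II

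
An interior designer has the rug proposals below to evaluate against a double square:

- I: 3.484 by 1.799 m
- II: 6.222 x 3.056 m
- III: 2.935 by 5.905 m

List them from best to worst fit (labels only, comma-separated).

III, II, I

I: 3.484/1.799 ≈ 1.937 → |1.937 − 2.000| = 0.063
II: 6.222/3.056 ≈ 2.036 → |2.036 − 2.000| = 0.036
III: 5.905/2.935 ≈ 2.012 → |2.012 − 2.000| = 0.012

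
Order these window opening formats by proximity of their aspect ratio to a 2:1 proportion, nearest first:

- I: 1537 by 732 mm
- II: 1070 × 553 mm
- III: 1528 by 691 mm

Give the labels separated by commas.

II, I, III

Ratios: I = 1537 / 732 ≈ 2.100; II = 1070 / 553 ≈ 1.935; III = 1528 / 691 ≈ 2.211.
|Δ from 2.000|: I 0.100; II 0.065; III 0.211.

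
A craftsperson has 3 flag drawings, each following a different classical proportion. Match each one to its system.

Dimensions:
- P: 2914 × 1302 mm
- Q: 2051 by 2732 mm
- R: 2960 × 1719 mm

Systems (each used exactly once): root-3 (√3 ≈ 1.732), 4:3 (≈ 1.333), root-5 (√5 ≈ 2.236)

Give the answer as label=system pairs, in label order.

P = 2914/1302 ≈ 2.238 → root-5 (2.236)
Q = 2732/2051 ≈ 1.332 → 4:3 (1.333)
R = 2960/1719 ≈ 1.722 → root-3 (1.732)

P=root-5, Q=4:3, R=root-3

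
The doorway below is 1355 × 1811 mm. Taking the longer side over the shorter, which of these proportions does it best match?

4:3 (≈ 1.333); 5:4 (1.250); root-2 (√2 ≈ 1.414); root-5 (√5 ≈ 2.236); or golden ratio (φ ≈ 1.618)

4:3

1811/1355 ≈ 1.337. Nearest candidates are 4:3 (1.333, off by 0.004) and root-2 (1.414, off by 0.077).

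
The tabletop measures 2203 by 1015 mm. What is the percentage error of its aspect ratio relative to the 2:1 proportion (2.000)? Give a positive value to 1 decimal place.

Ratio = 2203 / 1015 ≈ 2.1704.
Ideal 2:1 = 2.0000. |2.1704 − 2.0000| / 2.0000 ≈ 8.52% → 8.5%.

8.5%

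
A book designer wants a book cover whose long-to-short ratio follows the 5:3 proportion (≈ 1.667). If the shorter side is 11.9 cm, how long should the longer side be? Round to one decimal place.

5:3 ≈ 1.66667.
Longer side = 11.9 × 1.66667 ≈ 19.833 → 19.8 cm.

19.8 cm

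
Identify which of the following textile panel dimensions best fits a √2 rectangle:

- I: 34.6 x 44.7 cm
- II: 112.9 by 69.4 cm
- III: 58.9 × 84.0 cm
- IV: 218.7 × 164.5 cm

Ratios (long/short): I ≈ 1.292; II ≈ 1.627; III ≈ 1.426; IV ≈ 1.329.
root-2 ≈ 1.414; option III is nearest (Δ 0.012).

III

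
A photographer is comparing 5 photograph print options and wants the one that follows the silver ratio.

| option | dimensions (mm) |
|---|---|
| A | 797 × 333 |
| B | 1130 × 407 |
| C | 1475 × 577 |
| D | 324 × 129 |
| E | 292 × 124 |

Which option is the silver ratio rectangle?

A

Ratios (long/short): A ≈ 2.393; B ≈ 2.776; C ≈ 2.556; D ≈ 2.512; E ≈ 2.355.
silver ratio ≈ 2.414; option A is nearest (Δ 0.021).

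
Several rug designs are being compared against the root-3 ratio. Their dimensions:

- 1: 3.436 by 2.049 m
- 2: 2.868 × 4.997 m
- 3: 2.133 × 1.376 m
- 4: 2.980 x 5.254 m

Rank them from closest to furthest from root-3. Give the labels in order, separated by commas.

1: 3.436/2.049 ≈ 1.677 → |1.677 − 1.732| = 0.055
2: 4.997/2.868 ≈ 1.742 → |1.742 − 1.732| = 0.010
3: 2.133/1.376 ≈ 1.550 → |1.550 − 1.732| = 0.182
4: 5.254/2.980 ≈ 1.763 → |1.763 − 1.732| = 0.031

2, 4, 1, 3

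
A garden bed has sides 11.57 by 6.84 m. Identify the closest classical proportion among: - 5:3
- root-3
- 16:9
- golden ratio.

11.57/6.84 ≈ 1.692. Nearest candidates are 5:3 (1.667, off by 0.025) and root-3 (1.732, off by 0.040).

5:3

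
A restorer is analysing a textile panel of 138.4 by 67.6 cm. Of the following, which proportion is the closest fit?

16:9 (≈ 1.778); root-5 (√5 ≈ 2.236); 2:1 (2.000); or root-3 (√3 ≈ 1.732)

138.4/67.6 ≈ 2.047. Nearest candidates are 2:1 (2.000, off by 0.047) and root-5 (2.236, off by 0.189).

2:1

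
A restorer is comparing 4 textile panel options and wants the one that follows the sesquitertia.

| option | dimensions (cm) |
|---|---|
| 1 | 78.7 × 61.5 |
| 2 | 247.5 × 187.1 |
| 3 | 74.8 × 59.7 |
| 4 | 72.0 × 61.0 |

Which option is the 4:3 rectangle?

2

Target 4:3 ≈ 1.333.
1: 1.280 (Δ0.053)  2: 1.323 (Δ0.010)  3: 1.253 (Δ0.080)  4: 1.180 (Δ0.153)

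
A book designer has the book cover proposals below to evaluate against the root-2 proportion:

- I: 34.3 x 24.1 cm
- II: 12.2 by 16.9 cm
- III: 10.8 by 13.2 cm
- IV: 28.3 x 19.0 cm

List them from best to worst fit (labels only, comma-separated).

I, II, IV, III

Ratios: I = 34.3 / 24.1 ≈ 1.423; II = 16.9 / 12.2 ≈ 1.385; III = 13.2 / 10.8 ≈ 1.222; IV = 28.3 / 19.0 ≈ 1.489.
|Δ from 1.414|: I 0.009; II 0.029; III 0.192; IV 0.075.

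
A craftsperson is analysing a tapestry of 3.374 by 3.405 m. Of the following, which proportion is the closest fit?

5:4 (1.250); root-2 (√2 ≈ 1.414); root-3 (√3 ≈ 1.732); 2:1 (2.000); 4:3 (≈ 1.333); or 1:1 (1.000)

Ratio = 3.405 / 3.374 ≈ 1.009.
Distances: 5:4 1.250 (Δ 0.241); root-2 1.414 (Δ 0.405); root-3 1.732 (Δ 0.723); 2:1 2.000 (Δ 0.991); 4:3 1.333 (Δ 0.324); 1:1 1.000 (Δ 0.009).

1:1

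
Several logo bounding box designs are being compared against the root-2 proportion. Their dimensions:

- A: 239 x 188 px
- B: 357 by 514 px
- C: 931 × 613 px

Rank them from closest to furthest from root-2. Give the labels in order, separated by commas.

A: 239/188 ≈ 1.271 → |1.271 − 1.414| = 0.143
B: 514/357 ≈ 1.440 → |1.440 − 1.414| = 0.026
C: 931/613 ≈ 1.519 → |1.519 − 1.414| = 0.105

B, C, A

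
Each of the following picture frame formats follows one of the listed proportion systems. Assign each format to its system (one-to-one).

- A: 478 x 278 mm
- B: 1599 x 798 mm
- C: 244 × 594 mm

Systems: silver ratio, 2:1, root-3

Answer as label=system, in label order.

A = 478/278 ≈ 1.719 → root-3 (1.732)
B = 1599/798 ≈ 2.004 → 2:1 (2.000)
C = 594/244 ≈ 2.434 → silver ratio (2.414)

A=root-3, B=2:1, C=silver ratio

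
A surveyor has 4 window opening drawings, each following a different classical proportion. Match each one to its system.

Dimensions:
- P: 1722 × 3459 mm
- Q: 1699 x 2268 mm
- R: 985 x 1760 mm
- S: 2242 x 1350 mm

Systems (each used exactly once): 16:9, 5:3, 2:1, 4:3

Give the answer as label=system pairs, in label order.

P = 3459/1722 ≈ 2.009 → 2:1 (2.000)
Q = 2268/1699 ≈ 1.335 → 4:3 (1.333)
R = 1760/985 ≈ 1.787 → 16:9 (1.778)
S = 2242/1350 ≈ 1.661 → 5:3 (1.667)

P=2:1, Q=4:3, R=16:9, S=5:3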